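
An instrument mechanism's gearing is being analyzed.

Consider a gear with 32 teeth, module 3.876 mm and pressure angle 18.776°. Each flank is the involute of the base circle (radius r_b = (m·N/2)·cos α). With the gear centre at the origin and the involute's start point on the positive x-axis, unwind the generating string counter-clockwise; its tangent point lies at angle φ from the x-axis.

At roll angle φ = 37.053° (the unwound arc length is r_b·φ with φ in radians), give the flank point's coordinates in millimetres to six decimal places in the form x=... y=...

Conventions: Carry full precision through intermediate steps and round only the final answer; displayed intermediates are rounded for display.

recognized (one wheel, involute flank): single-mesh tooth geometry, m = 3.876, N = 32
pitch radius r_p = m·N/2 = 3.876·32/2 = 62.016000
base radius r_b = r_p·cos α = 62.016000·cos 18.776° = 58.715767
roll angle φ = 37.053° = 0.64669685 rad
x = r_b·(cos φ + φ·sin φ) = 69.739531
y = r_b·(sin φ − φ·cos φ) = 5.075314

x=69.739531 y=5.075314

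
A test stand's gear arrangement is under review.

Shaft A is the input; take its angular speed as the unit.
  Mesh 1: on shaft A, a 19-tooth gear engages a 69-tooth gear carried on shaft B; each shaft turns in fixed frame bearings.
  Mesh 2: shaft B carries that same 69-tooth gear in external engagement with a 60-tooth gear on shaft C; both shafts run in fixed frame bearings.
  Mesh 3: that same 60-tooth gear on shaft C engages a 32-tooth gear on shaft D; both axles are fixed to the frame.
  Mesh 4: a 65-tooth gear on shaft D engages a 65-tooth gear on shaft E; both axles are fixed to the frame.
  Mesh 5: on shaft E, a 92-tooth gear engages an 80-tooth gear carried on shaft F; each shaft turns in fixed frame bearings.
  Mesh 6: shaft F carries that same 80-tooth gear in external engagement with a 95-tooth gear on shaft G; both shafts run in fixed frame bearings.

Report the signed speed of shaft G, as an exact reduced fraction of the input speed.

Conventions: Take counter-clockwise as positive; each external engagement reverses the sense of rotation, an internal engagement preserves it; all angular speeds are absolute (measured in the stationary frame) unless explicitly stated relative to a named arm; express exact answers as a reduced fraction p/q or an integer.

23/40

6-mesh fixed-axis compound train (all bearings frame-fixed)
mesh 1 [19T→69T]: |ω|/ω_in = 1×19/69 = 19/69, sense flips to −
mesh 2 [69T→60T]: |ω|/ω_in = (19/69)×69/60 = 19/60, sense flips to +
mesh 3 [60T→32T]: |ω|/ω_in = (19/60)×60/32 = 19/32, sense flips to −
mesh 4 [65T→65T]: |ω|/ω_in = (19/32)×65/65 = 19/32, sense flips to +
mesh 5 [92T→80T]: |ω|/ω_in = (19/32)×92/80 = 437/640, sense flips to −
mesh 6 [80T→95T]: |ω|/ω_in = (437/640)×80/95 = 23/40, sense flips to +
signed output speed (× input speed) = 23/40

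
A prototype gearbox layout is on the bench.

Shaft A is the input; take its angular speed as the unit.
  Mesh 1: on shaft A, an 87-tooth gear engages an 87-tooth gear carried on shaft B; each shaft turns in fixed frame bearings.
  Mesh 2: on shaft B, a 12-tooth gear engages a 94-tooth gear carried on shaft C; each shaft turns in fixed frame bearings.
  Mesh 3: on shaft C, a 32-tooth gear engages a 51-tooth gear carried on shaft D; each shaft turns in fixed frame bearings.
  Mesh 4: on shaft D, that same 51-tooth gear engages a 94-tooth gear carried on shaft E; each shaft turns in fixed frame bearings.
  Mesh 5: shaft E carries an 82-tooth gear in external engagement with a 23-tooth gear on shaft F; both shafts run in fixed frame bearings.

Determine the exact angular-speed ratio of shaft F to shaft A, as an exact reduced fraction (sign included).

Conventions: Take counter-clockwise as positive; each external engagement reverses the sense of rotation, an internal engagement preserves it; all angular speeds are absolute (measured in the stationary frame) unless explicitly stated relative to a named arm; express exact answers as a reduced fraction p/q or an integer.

-7872/50807

class = fixed-axis compound train [5 meshes; 5 ratios multiply, 5 sense flips]
mesh 1 [87T→87T]: running ratio 1, sense −
mesh 2 [12T→94T]: running ratio 6/47, sense +
mesh 3 [32T→51T]: running ratio 64/799, sense −
mesh 4 [51T→94T]: running ratio 96/2209, sense +
mesh 5 [82T→23T]: running ratio 7872/50807, sense −
ω_out/ω_in = -7872/50807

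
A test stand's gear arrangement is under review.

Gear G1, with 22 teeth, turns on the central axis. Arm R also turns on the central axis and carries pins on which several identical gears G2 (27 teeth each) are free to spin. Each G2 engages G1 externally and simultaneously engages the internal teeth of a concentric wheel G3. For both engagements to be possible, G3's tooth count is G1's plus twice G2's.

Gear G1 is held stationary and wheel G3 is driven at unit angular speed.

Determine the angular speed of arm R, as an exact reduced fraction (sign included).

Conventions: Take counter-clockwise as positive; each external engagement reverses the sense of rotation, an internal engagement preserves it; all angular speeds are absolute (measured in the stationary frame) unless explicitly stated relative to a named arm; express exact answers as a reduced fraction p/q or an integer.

38/49

class = planetary set [G3 = 22+2·27 = 76; Willis about the carrier]
ring teeth: 22 + 2·27 = 76
22(ω_sun−ω_arm) = −76(ω_ring−ω_arm),  ω_sun = 0, ω_ring = 1
22(0−ω_arm) = −76(1−ω_arm)  ⇒  98·ω_arm = 76  ⇒  ω_arm = 38/49
exact speed ratio = 38/49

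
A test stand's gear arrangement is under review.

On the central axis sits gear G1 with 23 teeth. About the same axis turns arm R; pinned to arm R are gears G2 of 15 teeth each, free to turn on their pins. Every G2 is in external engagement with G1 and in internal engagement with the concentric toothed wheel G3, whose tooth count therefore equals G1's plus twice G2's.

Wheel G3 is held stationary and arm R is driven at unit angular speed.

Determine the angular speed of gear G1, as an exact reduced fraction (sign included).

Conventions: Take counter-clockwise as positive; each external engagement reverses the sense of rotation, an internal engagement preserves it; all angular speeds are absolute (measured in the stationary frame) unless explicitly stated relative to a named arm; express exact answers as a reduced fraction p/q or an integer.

76/23

planetary set (23T centre, 15T on arm, 53T internal) — Willis relation
ring teeth: 23 + 2·15 = 53
23(ω_sun−ω_arm) = −53(ω_ring−ω_arm),  ω_ring = 0, ω_arm = 1
ω_sun = 1 − (53/23)(0−1) = 76/23
exact speed ratio = 76/23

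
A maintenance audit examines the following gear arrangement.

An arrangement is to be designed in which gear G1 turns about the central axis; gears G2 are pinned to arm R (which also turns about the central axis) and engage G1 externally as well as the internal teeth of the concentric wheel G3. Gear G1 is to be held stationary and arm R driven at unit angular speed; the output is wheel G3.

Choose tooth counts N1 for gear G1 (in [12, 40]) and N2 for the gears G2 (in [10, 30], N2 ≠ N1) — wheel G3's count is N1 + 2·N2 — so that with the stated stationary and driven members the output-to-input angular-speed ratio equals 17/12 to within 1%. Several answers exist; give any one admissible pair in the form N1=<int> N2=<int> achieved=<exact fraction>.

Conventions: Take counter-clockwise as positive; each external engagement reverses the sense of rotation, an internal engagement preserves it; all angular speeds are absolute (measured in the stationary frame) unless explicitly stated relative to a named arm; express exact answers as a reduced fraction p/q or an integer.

N1=20 N2=14 achieved=17/12

planetary set to be sized for 17/12 (Willis relation)
Willis with ω_sun = 0: ω_ring/ω_arm = (N1+N3)/N3; set equal to 17/12  ⇒  N3/N1 = 1/(17/12 − 1) = 12/5
N3 = N1 + 2·N2  ⇒  N2/N1 = (N3/N1 − 1)/2 = (12/5 − 1)/2 = 7/10
smallest multiple with N1 ≥ 12 and N2 ≥ 10: k = 2  ⇒  N1 = 2·10 = 20, N2 = 2·7 = 14 (N1 ≤ 40, N2 ≤ 30, N2 ≠ N1 ✓), N3 = 20 + 2·14 = 48
check: (N1+N3)/N3 with N1 = 20, N3 = 48 gives 17/12; |achieved − target| = 0 ≤ 17/1200 ✓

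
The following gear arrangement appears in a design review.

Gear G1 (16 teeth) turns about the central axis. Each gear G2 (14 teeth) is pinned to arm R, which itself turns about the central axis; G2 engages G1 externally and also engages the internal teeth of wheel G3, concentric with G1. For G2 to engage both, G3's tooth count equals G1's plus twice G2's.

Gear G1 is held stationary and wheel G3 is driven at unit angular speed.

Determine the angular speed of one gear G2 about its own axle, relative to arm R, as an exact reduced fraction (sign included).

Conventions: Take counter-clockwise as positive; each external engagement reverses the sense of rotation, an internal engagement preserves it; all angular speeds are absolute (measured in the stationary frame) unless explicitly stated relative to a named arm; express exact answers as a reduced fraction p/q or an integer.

88/105

planetary set (16T centre, 14T on arm, 44T internal) — Willis relation
ring teeth: 16 + 2·14 = 44
16(ω_sun−ω_arm) = −44(ω_ring−ω_arm),  ω_sun = 0, ω_ring = 1
16(0−ω_arm) = −44(1−ω_arm)  ⇒  60·ω_arm = 44  ⇒  ω_arm = 11/15
sun–planet mesh: 16·(0−11/15) = −14·(ω_p−ω_arm)  ⇒  ω_p−ω_arm = 88/105
exact speed ratio = 88/105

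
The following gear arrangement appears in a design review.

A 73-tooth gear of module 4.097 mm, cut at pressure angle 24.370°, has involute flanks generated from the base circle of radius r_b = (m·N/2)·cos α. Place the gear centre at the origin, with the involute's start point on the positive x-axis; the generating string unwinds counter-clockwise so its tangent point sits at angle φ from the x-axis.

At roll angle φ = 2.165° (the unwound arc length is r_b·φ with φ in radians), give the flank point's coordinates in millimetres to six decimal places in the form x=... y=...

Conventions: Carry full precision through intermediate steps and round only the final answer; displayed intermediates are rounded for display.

topology: single-mesh involute geometry — m = 4.097, N = 73
pitch radius r_p = m·N/2 = 4.097·73/2 = 149.540500
base radius r_b = r_p·cos α = 149.540500·cos 24.370° = 136.216417
roll angle φ = 2.165° = 0.03778638 rad
x = r_b·(cos φ + φ·sin φ) = 136.313628
y = r_b·(sin φ − φ·cos φ) = 0.002449

x=136.313628 y=0.002449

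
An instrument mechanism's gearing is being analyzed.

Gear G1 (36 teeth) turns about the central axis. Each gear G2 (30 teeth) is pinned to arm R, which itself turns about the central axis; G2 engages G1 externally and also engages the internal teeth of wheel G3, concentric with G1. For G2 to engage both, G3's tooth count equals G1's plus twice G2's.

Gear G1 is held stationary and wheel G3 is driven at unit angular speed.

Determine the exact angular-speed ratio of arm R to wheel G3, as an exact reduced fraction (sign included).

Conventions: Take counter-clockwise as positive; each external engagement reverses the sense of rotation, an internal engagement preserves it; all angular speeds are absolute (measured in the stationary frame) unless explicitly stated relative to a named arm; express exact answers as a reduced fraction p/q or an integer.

planetary set (36T centre, 30T on arm, 96T internal) — Willis relation
ring teeth: 36 + 2·30 = 96
36(ω_sun−ω_arm) = −96(ω_ring−ω_arm),  ω_sun = 0, ω_ring = 1
36(0−ω_arm) = −96(1−ω_arm)  ⇒  132·ω_arm = 96  ⇒  ω_arm = 8/11
ω_out/ω_in = 8/11

8/11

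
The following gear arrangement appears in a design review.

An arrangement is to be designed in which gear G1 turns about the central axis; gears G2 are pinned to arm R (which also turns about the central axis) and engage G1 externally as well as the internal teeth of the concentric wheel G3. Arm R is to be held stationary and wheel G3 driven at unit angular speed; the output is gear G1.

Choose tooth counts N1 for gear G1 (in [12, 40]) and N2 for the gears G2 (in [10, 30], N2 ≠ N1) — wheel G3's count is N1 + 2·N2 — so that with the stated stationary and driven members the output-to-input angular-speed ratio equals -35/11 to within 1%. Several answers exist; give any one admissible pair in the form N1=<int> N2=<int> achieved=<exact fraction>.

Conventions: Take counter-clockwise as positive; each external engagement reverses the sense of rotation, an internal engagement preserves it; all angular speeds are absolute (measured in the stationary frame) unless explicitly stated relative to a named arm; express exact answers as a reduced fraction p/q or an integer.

N1=22 N2=24 achieved=-35/11

topology: planetary set — design target -35/11, arm = carrier (Willis)
Willis with ω_arm = 0: ω_sun/ω_ring = −N3/N1; set equal to -35/11  ⇒  N3/N1 = −(-35/11) = 35/11
N3 = N1 + 2·N2  ⇒  N2/N1 = (N3/N1 − 1)/2 = (35/11 − 1)/2 = 12/11
smallest multiple with N1 ≥ 12 and N2 ≥ 10: k = 2  ⇒  N1 = 2·11 = 22, N2 = 2·12 = 24 (N1 ≤ 40, N2 ≤ 30, N2 ≠ N1 ✓), N3 = 22 + 2·24 = 70
check: −N3/N1 with N1 = 22, N3 = 70 gives -35/11; |achieved − target| = 0 ≤ 7/220 ✓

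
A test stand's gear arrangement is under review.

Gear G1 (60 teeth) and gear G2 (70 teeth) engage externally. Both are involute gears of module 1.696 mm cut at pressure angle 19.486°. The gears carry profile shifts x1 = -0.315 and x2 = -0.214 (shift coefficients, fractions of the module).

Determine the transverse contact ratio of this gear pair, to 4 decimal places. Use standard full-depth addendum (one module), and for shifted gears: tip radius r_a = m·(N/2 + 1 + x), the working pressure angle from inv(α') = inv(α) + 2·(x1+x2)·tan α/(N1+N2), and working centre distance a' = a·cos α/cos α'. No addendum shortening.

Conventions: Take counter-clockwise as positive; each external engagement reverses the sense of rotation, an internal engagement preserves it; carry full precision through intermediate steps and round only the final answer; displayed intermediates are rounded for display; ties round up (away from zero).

1.9514

topology: single-mesh involute geometry — m = 1.696, 60T/70T pair
base radii: r_b1 = 47.965748, r_b2 = 55.960039
tip radii: r_a1 = 52.041760, r_a2 = 60.693056
inv(α') = inv(19.486°) + 2·(-0.315-0.214)·tan α/(60+70) = 0.01086901  ⇒  α' = 18.05872°
a' = a·cos α / cos α' = 110.2400·cos 19.486°/cos 18.05872° = 109.310497
action lengths: √(r_a1²−r_b1²) = 20.189894, √(r_a2²−r_b2²) = 23.497257
base pitch p_b = π·m·cos α = 5.022961
CR = (20.189894 + 23.497257 − 109.310497·sin 18.05872°)/5.022961 = 1.951403
contact ratio ≈ 1.9514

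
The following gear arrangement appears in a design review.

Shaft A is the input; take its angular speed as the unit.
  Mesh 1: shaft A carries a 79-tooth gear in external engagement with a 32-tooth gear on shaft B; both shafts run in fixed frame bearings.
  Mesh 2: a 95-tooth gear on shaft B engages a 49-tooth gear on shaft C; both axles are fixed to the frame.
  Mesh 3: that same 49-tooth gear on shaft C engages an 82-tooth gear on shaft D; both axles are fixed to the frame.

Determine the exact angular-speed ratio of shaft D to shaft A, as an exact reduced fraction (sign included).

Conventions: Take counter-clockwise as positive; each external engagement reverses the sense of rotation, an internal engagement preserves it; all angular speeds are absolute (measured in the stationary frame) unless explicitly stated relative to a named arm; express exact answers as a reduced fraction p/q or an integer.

-7505/2624

class = fixed-axis compound train [3 meshes; 3 ratios multiply, 3 sense flips]
mesh 1 [79T→32T]: running ratio 79/32, sense −
mesh 2 [95T→49T]: running ratio 7505/1568, sense +
mesh 3 [49T→82T]: running ratio 7505/2624, sense −
ω_out/ω_in = -7505/2624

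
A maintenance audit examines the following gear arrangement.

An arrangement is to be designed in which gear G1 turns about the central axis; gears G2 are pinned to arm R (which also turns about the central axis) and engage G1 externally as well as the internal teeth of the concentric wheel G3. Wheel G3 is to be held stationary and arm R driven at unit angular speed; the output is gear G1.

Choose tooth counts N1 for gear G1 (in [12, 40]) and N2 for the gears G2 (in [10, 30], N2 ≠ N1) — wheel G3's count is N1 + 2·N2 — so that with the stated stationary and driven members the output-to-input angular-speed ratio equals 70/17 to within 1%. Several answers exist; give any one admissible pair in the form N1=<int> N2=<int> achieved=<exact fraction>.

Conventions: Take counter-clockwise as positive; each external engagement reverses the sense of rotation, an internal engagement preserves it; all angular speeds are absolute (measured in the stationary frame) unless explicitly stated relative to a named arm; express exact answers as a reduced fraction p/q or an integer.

topology: planetary set — design target 70/17, arm = carrier (Willis)
Willis with ω_ring = 0: ω_sun/ω_arm = (N1+N3)/N1; set equal to 70/17  ⇒  N3/N1 = 70/17 − 1 = 53/17
N3 = N1 + 2·N2  ⇒  N2/N1 = (N3/N1 − 1)/2 = (53/17 − 1)/2 = 18/17
smallest multiple with N1 ≥ 12 and N2 ≥ 10: k = 1  ⇒  N1 = 1·17 = 17, N2 = 1·18 = 18 (N1 ≤ 40, N2 ≤ 30, N2 ≠ N1 ✓), N3 = 17 + 2·18 = 53
check: (N1+N3)/N1 with N1 = 17, N3 = 53 gives 70/17; |achieved − target| = 0 ≤ 7/170 ✓

N1=17 N2=18 achieved=70/17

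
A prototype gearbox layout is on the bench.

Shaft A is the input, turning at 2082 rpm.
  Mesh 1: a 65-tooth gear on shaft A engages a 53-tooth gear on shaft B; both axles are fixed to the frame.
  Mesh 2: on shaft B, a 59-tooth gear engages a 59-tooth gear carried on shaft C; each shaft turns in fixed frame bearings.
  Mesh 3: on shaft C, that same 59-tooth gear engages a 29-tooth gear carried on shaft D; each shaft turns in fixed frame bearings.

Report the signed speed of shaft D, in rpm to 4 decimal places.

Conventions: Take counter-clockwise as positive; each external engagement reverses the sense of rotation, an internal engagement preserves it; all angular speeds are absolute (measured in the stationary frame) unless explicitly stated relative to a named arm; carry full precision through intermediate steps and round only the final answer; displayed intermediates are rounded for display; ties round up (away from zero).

-5194.8406 rpm

class = fixed-axis compound train [3 meshes; 3 ratios multiply, 3 sense flips]
mesh 1 [65T→53T]: ω = 2082.0000×65/53 = 2553.3962 rpm, sense flips to −
mesh 2 [59T→59T]: ω = 2553.3962×59/59 = 2553.3962 rpm, sense flips to +
mesh 3 [59T→29T]: ω = 2553.3962×59/29 = 5194.8406 rpm, sense flips to −
signed output speed = -5194.8406 rpm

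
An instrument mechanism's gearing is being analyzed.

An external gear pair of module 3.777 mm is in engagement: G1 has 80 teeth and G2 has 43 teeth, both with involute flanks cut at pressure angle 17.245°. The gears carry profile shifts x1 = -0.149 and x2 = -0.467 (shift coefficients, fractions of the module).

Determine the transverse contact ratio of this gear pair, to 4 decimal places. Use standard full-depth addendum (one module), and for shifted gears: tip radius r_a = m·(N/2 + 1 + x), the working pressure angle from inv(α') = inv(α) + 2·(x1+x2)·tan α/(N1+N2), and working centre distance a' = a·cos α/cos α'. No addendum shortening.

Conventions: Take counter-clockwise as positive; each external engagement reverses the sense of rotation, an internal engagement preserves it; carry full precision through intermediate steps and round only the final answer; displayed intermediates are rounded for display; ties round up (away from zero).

topology: single-mesh involute geometry — m = 3.777, 80T/43T pair
base radii: r_b1 = 144.288322, r_b2 = 77.554973
tip radii: r_a1 = 154.294227, r_a2 = 83.218641
inv(α') = inv(17.245°) + 2·(-0.149-0.467)·tan α/(80+43) = 0.00632137  ⇒  α' = 15.13563°
a' = a·cos α / cos α' = 232.2855·cos 17.245°/cos 15.13563° = 229.815490
action lengths: √(r_a1²−r_b1²) = 54.658838, √(r_a2²−r_b2²) = 30.175625
base pitch p_b = π·m·cos α = 11.332378
CR = (54.658838 + 30.175625 − 229.815490·sin 15.13563°)/11.332378 = 2.190938
contact ratio ≈ 2.1909

2.1909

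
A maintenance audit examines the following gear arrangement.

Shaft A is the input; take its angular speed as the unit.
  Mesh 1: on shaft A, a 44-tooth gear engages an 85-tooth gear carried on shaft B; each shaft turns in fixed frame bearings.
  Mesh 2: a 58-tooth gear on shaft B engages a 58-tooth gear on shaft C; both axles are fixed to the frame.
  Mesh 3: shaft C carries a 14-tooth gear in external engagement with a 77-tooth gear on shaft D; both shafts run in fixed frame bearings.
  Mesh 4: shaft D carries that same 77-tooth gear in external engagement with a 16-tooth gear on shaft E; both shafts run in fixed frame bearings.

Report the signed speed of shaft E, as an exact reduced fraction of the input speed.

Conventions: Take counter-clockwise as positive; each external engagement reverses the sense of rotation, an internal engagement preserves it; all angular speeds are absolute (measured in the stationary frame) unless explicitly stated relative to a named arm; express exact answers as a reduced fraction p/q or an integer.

4-mesh fixed-axis compound train (all bearings frame-fixed)
mesh 1 [44T→85T]: |ω|/ω_in = 1×44/85 = 44/85, sense flips to −
mesh 2 [58T→58T]: |ω|/ω_in = (44/85)×58/58 = 44/85, sense flips to +
mesh 3 [14T→77T]: |ω|/ω_in = (44/85)×14/77 = 8/85, sense flips to −
mesh 4 [77T→16T]: |ω|/ω_in = (8/85)×77/16 = 77/170, sense flips to +
signed output speed (× input speed) = 77/170

77/170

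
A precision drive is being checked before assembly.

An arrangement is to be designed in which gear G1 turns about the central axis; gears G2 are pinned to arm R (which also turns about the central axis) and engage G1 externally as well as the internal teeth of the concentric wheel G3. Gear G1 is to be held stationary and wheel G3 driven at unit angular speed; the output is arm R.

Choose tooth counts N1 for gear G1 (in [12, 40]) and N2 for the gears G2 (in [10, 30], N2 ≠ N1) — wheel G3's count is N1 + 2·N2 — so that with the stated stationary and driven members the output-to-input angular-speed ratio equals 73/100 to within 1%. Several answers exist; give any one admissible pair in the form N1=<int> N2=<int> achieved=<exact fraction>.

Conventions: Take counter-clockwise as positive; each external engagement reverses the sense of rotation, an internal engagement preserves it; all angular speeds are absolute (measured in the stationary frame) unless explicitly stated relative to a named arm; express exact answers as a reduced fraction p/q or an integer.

N1=27 N2=23 achieved=73/100

planetary set to be sized for 73/100 (Willis relation)
Willis with ω_sun = 0: ω_arm/ω_ring = N3/(N1+N3); set equal to 73/100  ⇒  N3/N1 = (73/100)/(1 − 73/100) = 73/27
N3 = N1 + 2·N2  ⇒  N2/N1 = (N3/N1 − 1)/2 = (73/27 − 1)/2 = 23/27
smallest multiple with N1 ≥ 12 and N2 ≥ 10: k = 1  ⇒  N1 = 1·27 = 27, N2 = 1·23 = 23 (N1 ≤ 40, N2 ≤ 30, N2 ≠ N1 ✓), N3 = 27 + 2·23 = 73
check: N3/(N1+N3) with N1 = 27, N3 = 73 gives 73/100; |achieved − target| = 0 ≤ 73/10000 ✓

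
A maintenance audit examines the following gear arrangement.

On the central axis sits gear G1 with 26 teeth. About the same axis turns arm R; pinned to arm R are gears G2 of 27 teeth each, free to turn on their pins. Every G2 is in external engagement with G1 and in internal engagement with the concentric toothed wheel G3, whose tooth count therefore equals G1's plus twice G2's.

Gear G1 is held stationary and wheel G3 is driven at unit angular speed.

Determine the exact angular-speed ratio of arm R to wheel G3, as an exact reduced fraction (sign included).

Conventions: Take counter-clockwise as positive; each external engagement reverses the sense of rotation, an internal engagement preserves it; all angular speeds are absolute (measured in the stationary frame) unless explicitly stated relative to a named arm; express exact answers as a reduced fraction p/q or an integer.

planetary set (26T centre, 27T on arm, 80T internal) — Willis relation
ring teeth: 26 + 2·27 = 80
26(ω_sun−ω_arm) = −80(ω_ring−ω_arm),  ω_sun = 0, ω_ring = 1
26(0−ω_arm) = −80(1−ω_arm)  ⇒  106·ω_arm = 80  ⇒  ω_arm = 40/53
ω_out/ω_in = 40/53

40/53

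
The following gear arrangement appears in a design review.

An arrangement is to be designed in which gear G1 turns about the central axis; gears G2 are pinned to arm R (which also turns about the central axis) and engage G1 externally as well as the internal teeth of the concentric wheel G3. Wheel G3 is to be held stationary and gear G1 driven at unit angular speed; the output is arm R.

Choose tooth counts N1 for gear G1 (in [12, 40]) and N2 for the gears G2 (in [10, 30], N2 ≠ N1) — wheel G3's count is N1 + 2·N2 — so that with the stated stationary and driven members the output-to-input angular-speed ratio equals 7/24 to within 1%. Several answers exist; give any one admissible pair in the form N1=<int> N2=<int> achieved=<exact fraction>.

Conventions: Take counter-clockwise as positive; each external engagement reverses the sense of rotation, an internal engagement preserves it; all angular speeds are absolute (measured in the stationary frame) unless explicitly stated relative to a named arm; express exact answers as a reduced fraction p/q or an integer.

N1=14 N2=10 achieved=7/24

class = planetary set [ratio 7/24 wanted; Willis about the carrier]
Willis with ω_ring = 0: ω_arm/ω_sun = N1/(N1+N3); set equal to 7/24  ⇒  N3/N1 = 1/(7/24) − 1 = 17/7
N3 = N1 + 2·N2  ⇒  N2/N1 = (N3/N1 − 1)/2 = (17/7 − 1)/2 = 5/7
smallest multiple with N1 ≥ 12 and N2 ≥ 10: k = 2  ⇒  N1 = 2·7 = 14, N2 = 2·5 = 10 (N1 ≤ 40, N2 ≤ 30, N2 ≠ N1 ✓), N3 = 14 + 2·10 = 34
check: N1/(N1+N3) with N1 = 14, N3 = 34 gives 7/24; |achieved − target| = 0 ≤ 7/2400 ✓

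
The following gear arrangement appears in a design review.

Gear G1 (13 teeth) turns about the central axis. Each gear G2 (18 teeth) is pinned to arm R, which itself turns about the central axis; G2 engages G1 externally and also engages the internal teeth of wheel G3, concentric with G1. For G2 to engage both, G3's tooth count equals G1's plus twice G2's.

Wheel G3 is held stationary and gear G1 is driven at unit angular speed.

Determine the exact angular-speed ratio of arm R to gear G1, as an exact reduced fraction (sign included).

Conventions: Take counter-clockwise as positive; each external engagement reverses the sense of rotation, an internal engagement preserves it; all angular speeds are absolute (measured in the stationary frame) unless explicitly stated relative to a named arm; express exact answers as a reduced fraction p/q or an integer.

13/62

class = planetary set [G3 = 13+2·18 = 49; Willis about the carrier]
ring teeth: 13 + 2·18 = 49
13(ω_sun−ω_arm) = −49(ω_ring−ω_arm),  ω_ring = 0, ω_sun = 1
13(1−ω_arm) = −49(0−ω_arm)  ⇒  62·ω_arm = 13  ⇒  ω_arm = 13/62
ω_out/ω_in = 13/62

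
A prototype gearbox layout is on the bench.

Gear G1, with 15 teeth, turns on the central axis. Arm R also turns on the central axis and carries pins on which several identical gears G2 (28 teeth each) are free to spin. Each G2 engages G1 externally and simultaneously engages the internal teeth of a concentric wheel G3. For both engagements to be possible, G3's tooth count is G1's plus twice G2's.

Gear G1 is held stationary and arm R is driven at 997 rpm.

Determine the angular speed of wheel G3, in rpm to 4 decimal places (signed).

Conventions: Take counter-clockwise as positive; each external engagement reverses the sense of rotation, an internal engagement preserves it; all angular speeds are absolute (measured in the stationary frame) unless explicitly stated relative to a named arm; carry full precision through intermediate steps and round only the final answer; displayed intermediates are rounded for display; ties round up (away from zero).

planetary set (15T centre, 28T on arm, 71T internal) — Willis relation
normalise by the input: solve with ω_arm = 1, then scale by 997 rpm
ring teeth: 15 + 2·28 = 71
15(ω_sun−ω_arm) = −71(ω_ring−ω_arm),  ω_sun = 0, ω_arm = 1
ω_ring = 1 − (15/71)(0−1) = 86/71
scale: ω_ring = 86/71 × 997 rpm = +1207.6338 rpm

+1207.6338 rpm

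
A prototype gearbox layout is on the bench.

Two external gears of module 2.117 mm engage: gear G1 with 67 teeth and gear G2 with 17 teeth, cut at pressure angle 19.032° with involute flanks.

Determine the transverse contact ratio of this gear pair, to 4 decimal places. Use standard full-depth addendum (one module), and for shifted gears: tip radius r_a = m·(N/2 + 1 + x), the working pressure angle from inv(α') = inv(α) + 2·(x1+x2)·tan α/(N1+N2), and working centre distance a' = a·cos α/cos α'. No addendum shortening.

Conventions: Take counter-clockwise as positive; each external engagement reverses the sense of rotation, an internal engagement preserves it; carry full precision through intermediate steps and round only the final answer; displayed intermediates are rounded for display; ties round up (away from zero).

1.7034

recognized (one external pair, fixed centres): single-mesh tooth geometry, m = 2.117, N1 = 67, N2 = 17
base radii: r_b1 = 67.042799, r_b2 = 17.010859
tip radii: r_a1 = 73.036500, r_a2 = 20.111500
no profile shift: α' = α, a' = a
action lengths: √(r_a1²−r_b1²) = 28.975739, √(r_a2²−r_b2²) = 10.728611
base pitch p_b = π·m·cos α = 6.287199
CR = (28.975739 + 10.728611 − 88.914000·sin 19.03200°)/6.287199 = 1.703435
contact ratio ≈ 1.7034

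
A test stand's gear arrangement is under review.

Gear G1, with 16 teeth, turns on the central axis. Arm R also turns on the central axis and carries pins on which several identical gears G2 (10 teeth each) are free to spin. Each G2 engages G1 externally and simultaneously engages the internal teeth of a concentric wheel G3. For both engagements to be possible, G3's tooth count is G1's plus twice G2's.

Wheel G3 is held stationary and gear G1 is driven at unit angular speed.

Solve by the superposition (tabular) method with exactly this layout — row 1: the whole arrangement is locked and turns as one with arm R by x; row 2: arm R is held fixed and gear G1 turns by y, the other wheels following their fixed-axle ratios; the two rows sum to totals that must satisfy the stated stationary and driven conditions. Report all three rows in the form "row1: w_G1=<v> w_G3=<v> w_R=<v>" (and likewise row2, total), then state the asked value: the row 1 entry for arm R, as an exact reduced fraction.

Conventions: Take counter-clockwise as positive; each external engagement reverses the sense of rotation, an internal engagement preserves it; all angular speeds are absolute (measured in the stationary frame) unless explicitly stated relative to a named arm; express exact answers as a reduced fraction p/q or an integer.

row1: w_G1=4/13 w_G3=4/13 w_R=4/13
row2: w_G1=9/13 w_G3=-4/13 w_R=0
total: w_G1=1 w_G3=0 w_R=4/13
asked value: 4/13

recognized (axles ride arm R): planetary set, 16/10/36 teeth
superposition row 1 [locked train]: every member turns x
superposition row 2 [arm held]: sun y, ring −(16/36)·y, arm 0
boundary: total ω_ring = x − (16/36)·y = 0 and total ω_sun = x + y = 1  ⇒  y = 9/13, x = 4/13
row 2 ring = −(16/36)·9/13 = -4/13
totals (row 1 + row 2): sun 4/13 + 9/13 = 1, ring 4/13 + (-4/13) = 0, arm 4/13 + 0 = 4/13
asked cell (row1, arm) = 4/13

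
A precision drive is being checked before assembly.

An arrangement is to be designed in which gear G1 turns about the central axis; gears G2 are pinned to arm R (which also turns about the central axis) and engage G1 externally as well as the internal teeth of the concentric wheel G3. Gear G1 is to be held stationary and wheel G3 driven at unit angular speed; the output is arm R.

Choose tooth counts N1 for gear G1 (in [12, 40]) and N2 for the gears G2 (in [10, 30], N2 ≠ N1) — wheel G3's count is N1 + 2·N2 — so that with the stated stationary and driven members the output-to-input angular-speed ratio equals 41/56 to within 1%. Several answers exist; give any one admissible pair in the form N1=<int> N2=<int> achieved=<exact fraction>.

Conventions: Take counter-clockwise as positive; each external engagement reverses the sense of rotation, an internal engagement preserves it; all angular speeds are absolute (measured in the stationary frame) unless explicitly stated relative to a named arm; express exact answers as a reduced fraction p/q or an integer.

class = planetary set [ratio 41/56 wanted; Willis about the carrier]
Willis with ω_sun = 0: ω_arm/ω_ring = N3/(N1+N3); set equal to 41/56  ⇒  N3/N1 = (41/56)/(1 − 41/56) = 41/15
N3 = N1 + 2·N2  ⇒  N2/N1 = (N3/N1 − 1)/2 = (41/15 − 1)/2 = 13/15
smallest multiple with N1 ≥ 12 and N2 ≥ 10: k = 1  ⇒  N1 = 1·15 = 15, N2 = 1·13 = 13 (N1 ≤ 40, N2 ≤ 30, N2 ≠ N1 ✓), N3 = 15 + 2·13 = 41
check: N3/(N1+N3) with N1 = 15, N3 = 41 gives 41/56; |achieved − target| = 0 ≤ 41/5600 ✓

N1=15 N2=13 achieved=41/56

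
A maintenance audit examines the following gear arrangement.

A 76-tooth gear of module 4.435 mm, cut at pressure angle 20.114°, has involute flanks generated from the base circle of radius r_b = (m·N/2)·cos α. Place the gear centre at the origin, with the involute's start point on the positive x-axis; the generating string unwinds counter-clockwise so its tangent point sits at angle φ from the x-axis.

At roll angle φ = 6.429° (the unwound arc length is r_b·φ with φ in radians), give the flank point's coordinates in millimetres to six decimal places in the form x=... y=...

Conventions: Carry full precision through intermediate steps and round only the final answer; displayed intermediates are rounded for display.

topology: single-mesh involute geometry — m = 4.435, N = 76
pitch radius r_p = m·N/2 = 4.435·76/2 = 168.530000
base radius r_b = r_p·cos α = 168.530000·cos 20.114° = 158.251398
roll angle φ = 6.429° = 0.11220722 rad
x = r_b·(cos φ + φ·sin φ) = 159.244493
y = r_b·(sin φ − φ·cos φ) = 0.074429

x=159.244493 y=0.074429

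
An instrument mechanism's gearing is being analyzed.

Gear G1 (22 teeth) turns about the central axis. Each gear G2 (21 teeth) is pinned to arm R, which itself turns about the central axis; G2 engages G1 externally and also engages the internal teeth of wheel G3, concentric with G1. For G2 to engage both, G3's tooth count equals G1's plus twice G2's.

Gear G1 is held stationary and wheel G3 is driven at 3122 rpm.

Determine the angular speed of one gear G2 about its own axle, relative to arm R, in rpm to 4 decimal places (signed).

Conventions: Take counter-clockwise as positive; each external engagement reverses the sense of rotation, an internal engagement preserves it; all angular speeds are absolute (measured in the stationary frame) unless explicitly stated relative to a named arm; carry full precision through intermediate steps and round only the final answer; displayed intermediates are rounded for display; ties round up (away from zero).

+2433.9845 rpm

topology: planetary set — G1 22T / G2 21T / G3 64T, arm = carrier (Willis)
normalise by the input: solve with ω_ring = 1, then scale by 3122 rpm
ring teeth: 22 + 2·21 = 64
22(ω_sun−ω_arm) = −64(ω_ring−ω_arm),  ω_sun = 0, ω_ring = 1
22(0−ω_arm) = −64(1−ω_arm)  ⇒  86·ω_arm = 64  ⇒  ω_arm = 32/43
sun–planet mesh: 22·(0−32/43) = −21·(ω_p−ω_arm)  ⇒  ω_p−ω_arm = 704/903
scale: ω_p−ω_arm = 704/903 × 3122 rpm = +2433.9845 rpm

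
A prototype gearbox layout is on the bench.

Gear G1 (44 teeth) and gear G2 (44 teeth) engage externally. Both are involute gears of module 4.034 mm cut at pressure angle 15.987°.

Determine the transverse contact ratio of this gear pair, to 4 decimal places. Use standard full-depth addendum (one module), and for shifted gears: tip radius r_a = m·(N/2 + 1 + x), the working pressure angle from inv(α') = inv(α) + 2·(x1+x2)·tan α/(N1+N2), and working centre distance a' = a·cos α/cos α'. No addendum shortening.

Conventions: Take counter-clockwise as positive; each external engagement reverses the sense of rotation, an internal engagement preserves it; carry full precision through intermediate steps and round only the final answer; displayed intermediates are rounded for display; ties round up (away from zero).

1.9737

recognized (one external pair, fixed centres): single-mesh tooth geometry, m = 4.034, N1 = 44, N2 = 44
base radii: r_b1 = 85.315601, r_b2 = 85.315601
tip radii: r_a1 = 92.782000, r_a2 = 92.782000
no profile shift: α' = α, a' = a
action lengths: √(r_a1²−r_b1²) = 36.465706, √(r_a2²−r_b2²) = 36.465706
base pitch p_b = π·m·cos α = 12.183039
CR = (36.465706 + 36.465706 − 177.496000·sin 15.98700°)/12.183039 = 1.973695
contact ratio ≈ 1.9737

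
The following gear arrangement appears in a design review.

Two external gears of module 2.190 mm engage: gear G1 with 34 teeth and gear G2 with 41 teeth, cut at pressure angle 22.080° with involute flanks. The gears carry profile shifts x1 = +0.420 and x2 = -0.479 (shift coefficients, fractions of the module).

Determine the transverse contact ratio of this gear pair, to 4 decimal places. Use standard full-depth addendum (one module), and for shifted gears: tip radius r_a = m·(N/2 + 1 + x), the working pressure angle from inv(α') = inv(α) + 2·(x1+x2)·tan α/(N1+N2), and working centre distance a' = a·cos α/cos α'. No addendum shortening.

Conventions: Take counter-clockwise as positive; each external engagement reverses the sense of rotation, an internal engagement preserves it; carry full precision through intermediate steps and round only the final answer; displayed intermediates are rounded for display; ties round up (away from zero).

1.5833

single-mesh involute tooth geometry (34T engaging 41T at module 2.190)
base radii: r_b1 = 34.499548, r_b2 = 41.602396
tip radii: r_a1 = 40.339800, r_a2 = 46.035990
inv(α') = inv(22.080°) + 2·(+0.420-0.479)·tan α/(34+41) = 0.01964441  ⇒  α' = 21.85526°
a' = a·cos α / cos α' = 82.1250·cos 22.080°/cos 21.85526° = 81.995163
action lengths: √(r_a1²−r_b1²) = 20.906474, √(r_a2²−r_b2²) = 19.711748
base pitch p_b = π·m·cos α = 6.375502
CR = (20.906474 + 19.711748 − 81.995163·sin 21.85526°)/6.375502 = 1.583318
contact ratio ≈ 1.5833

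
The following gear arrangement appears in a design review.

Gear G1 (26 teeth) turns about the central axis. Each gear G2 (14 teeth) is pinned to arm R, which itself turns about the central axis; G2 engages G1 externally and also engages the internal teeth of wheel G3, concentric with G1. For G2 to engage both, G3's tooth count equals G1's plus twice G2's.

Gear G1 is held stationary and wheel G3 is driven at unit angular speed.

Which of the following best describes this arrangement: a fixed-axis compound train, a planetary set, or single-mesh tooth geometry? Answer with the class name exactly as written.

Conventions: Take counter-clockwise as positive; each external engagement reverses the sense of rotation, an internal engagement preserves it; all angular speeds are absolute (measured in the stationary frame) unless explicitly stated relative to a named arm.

planetary set

class = planetary set [G3 = 26+2·14 = 54; Willis about the carrier]
classification: planetary set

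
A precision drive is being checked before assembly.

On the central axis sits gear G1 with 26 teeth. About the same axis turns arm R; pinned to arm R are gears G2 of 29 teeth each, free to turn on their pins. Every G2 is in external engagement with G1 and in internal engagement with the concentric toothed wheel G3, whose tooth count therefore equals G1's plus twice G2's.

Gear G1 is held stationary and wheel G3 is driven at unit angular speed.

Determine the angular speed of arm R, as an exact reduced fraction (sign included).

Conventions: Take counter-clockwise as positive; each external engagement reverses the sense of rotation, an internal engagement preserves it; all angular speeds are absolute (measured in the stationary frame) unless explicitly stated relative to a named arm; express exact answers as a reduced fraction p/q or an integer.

42/55

class = planetary set [G3 = 26+2·29 = 84; Willis about the carrier]
ring teeth: 26 + 2·29 = 84
26(ω_sun−ω_arm) = −84(ω_ring−ω_arm),  ω_sun = 0, ω_ring = 1
26(0−ω_arm) = −84(1−ω_arm)  ⇒  110·ω_arm = 84  ⇒  ω_arm = 42/55
exact speed ratio = 42/55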